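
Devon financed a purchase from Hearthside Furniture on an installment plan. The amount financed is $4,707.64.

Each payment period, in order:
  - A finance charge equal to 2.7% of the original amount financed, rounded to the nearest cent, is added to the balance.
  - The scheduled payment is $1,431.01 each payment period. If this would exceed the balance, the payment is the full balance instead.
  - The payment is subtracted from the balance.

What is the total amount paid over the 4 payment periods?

$5,216.08

Payment period 1: opening $4,707.64; interest $127.11 → $4,834.75; payment $1,431.01; balance $3,403.74
Payment period 2: opening $3,403.74; interest $127.11 → $3,530.85; payment $1,431.01; balance $2,099.84
Payment period 3: opening $2,099.84; interest $127.11 → $2,226.95; payment $1,431.01; balance $795.94
Payment period 4: opening $795.94; interest $127.11 → $923.05; payment $923.05; balance $0.00
Total paid: $5,216.08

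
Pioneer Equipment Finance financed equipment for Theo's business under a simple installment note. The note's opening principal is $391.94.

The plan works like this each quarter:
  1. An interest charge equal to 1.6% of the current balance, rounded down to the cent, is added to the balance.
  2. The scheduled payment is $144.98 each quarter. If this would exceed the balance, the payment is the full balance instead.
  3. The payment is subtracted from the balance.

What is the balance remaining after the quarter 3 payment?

$0.00

Quarter 1: $391.94 +$6.27 interest = $398.21; pay $144.98 → $253.23
Quarter 2: $253.23 +$4.05 interest = $257.28; pay $144.98 → $112.30
Quarter 3: $112.30 +$1.79 interest = $114.09; pay $114.09 → $0.00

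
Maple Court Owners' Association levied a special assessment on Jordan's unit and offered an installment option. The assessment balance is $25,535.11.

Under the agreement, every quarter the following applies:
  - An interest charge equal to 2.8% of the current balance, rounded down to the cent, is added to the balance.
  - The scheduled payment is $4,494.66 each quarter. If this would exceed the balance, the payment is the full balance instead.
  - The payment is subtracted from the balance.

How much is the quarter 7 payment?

$1,242.88

Quarter 1: $25,535.11 +$714.98 interest = $26,250.09; pay $4,494.66 → $21,755.43
Quarter 2: $21,755.43 +$609.15 interest = $22,364.58; pay $4,494.66 → $17,869.92
Quarter 3: $17,869.92 +$500.35 interest = $18,370.27; pay $4,494.66 → $13,875.61
Quarter 4: $13,875.61 +$388.51 interest = $14,264.12; pay $4,494.66 → $9,769.46
Quarter 5: $9,769.46 +$273.54 interest = $10,043.00; pay $4,494.66 → $5,548.34
Quarter 6: $5,548.34 +$155.35 interest = $5,703.69; pay $4,494.66 → $1,209.03
Quarter 7: $1,209.03 +$33.85 interest = $1,242.88; pay $1,242.88 → $0.00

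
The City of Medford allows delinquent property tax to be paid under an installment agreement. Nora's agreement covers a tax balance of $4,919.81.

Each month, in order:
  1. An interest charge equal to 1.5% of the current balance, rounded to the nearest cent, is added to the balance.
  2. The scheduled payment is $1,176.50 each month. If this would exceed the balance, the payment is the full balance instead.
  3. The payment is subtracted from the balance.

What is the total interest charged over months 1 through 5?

Month 1: opening $4,919.81; interest $73.80 → $4,993.61; payment $1,176.50; balance $3,817.11
Month 2: opening $3,817.11; interest $57.26 → $3,874.37; payment $1,176.50; balance $2,697.87
Month 3: opening $2,697.87; interest $40.47 → $2,738.34; payment $1,176.50; balance $1,561.84
Month 4: opening $1,561.84; interest $23.43 → $1,585.27; payment $1,176.50; balance $408.77
Month 5: opening $408.77; interest $6.13 → $414.90; payment $414.90; balance $0.00
Total interest: $73.80 + $57.26 + $40.47 + $23.43 + $6.13 = $201.09

$201.09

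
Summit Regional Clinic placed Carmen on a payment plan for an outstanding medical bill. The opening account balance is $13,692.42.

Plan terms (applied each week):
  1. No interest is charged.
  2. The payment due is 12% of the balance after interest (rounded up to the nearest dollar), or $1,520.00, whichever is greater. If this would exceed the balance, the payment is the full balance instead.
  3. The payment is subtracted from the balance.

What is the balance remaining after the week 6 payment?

# | Opening | Payment | End bal
1 | $13,692.42 | $1,644.00 | $12,048.42
2 | $12,048.42 | $1,520.00 | $10,528.42
3 | $10,528.42 | $1,520.00 | $9,008.42
4 | $9,008.42 | $1,520.00 | $7,488.42
5 | $7,488.42 | $1,520.00 | $5,968.42
6 | $5,968.42 | $1,520.00 | $4,448.42

$4,448.42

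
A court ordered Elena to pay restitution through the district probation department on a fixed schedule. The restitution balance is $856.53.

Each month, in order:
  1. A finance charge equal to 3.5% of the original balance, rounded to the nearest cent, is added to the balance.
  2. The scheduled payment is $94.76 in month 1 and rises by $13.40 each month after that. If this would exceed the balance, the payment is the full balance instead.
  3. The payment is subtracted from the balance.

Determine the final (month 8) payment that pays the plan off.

$151.65

# | Opening | Interest | Payment | End bal
1 | $856.53 | $29.98 | $94.76 | $791.75
2 | $791.75 | $29.98 | $108.16 | $713.57
3 | $713.57 | $29.98 | $121.56 | $621.99
4 | $621.99 | $29.98 | $134.96 | $517.01
5 | $517.01 | $29.98 | $148.36 | $398.63
6 | $398.63 | $29.98 | $161.76 | $266.85
7 | $266.85 | $29.98 | $175.16 | $121.67
8 | $121.67 | $29.98 | $151.65 | $0.00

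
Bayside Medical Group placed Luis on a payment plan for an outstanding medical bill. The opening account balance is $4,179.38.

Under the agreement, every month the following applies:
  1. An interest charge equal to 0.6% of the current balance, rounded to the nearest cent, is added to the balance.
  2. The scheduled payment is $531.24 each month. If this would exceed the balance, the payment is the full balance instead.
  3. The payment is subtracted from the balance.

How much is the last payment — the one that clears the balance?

$44.27

# | Opening | Interest | Payment | End bal
1 | $4,179.38 | $25.08 | $531.24 | $3,673.22
2 | $3,673.22 | $22.04 | $531.24 | $3,164.02
3 | $3,164.02 | $18.98 | $531.24 | $2,651.76
4 | $2,651.76 | $15.91 | $531.24 | $2,136.43
5 | $2,136.43 | $12.82 | $531.24 | $1,618.01
6 | $1,618.01 | $9.71 | $531.24 | $1,096.48
7 | $1,096.48 | $6.58 | $531.24 | $571.82
8 | $571.82 | $3.43 | $531.24 | $44.01
9 | $44.01 | $0.26 | $44.27 | $0.00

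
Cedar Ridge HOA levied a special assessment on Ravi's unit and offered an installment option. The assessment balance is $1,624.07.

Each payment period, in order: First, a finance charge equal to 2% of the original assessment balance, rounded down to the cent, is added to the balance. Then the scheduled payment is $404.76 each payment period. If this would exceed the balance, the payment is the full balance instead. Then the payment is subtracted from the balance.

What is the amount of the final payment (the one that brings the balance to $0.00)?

$167.43

Payment period 1: opening $1,624.07; interest $32.48 → $1,656.55; payment $404.76; balance $1,251.79
Payment period 2: opening $1,251.79; interest $32.48 → $1,284.27; payment $404.76; balance $879.51
Payment period 3: opening $879.51; interest $32.48 → $911.99; payment $404.76; balance $507.23
Payment period 4: opening $507.23; interest $32.48 → $539.71; payment $404.76; balance $134.95
Payment period 5: opening $134.95; interest $32.48 → $167.43; payment $167.43; balance $0.00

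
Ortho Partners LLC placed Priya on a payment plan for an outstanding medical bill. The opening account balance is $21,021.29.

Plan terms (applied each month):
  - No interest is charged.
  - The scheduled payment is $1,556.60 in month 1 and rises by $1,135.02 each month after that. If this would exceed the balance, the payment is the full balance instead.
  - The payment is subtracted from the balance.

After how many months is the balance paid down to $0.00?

# | Opening | Payment | End bal
1 | $21,021.29 | $1,556.60 | $19,464.69
2 | $19,464.69 | $2,691.62 | $16,773.07
3 | $16,773.07 | $3,826.64 | $12,946.43
4 | $12,946.43 | $4,961.66 | $7,984.77
5 | $7,984.77 | $6,096.68 | $1,888.09
6 | $1,888.09 | $1,888.09 | $0.00
Balance reaches $0.00 in month 6.

6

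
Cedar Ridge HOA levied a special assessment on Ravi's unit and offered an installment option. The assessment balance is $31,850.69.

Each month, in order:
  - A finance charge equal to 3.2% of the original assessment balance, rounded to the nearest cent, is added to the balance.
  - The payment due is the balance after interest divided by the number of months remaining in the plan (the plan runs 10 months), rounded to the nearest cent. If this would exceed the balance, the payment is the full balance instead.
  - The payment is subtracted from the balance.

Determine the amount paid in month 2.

Month 1: $31,850.69 +$1,019.22 interest = $32,869.91; pay $3,286.99 → $29,582.92
Month 2: $29,582.92 +$1,019.22 interest = $30,602.14; pay $3,400.24 → $27,201.90

$3,400.24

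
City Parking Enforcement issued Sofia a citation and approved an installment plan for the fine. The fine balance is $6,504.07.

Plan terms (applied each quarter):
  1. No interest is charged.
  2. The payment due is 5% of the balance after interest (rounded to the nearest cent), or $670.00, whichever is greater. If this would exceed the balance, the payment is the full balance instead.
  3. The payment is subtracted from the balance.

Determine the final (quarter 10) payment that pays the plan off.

$474.07

Quarter 1: opening $6,504.07; payment $670.00; balance $5,834.07
Quarter 2: opening $5,834.07; payment $670.00; balance $5,164.07
Quarter 3: opening $5,164.07; payment $670.00; balance $4,494.07
Quarter 4: opening $4,494.07; payment $670.00; balance $3,824.07
Quarter 5: opening $3,824.07; payment $670.00; balance $3,154.07
Quarter 6: opening $3,154.07; payment $670.00; balance $2,484.07
Quarter 7: opening $2,484.07; payment $670.00; balance $1,814.07
Quarter 8: opening $1,814.07; payment $670.00; balance $1,144.07
Quarter 9: opening $1,144.07; payment $670.00; balance $474.07
Quarter 10: opening $474.07; payment $474.07; balance $0.00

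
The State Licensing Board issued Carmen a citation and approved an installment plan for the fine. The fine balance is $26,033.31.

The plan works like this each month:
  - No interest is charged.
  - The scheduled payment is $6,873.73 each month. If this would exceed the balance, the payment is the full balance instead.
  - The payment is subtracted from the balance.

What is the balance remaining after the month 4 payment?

# | Opening | Payment | End bal
1 | $26,033.31 | $6,873.73 | $19,159.58
2 | $19,159.58 | $6,873.73 | $12,285.85
3 | $12,285.85 | $6,873.73 | $5,412.12
4 | $5,412.12 | $5,412.12 | $0.00

$0.00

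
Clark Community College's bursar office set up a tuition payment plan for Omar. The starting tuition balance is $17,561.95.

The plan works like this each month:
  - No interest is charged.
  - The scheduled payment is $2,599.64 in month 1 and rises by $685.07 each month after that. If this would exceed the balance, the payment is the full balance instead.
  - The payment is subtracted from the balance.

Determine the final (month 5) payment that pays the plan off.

Month 1: opening $17,561.95; payment $2,599.64; balance $14,962.31
Month 2: opening $14,962.31; payment $3,284.71; balance $11,677.60
Month 3: opening $11,677.60; payment $3,969.78; balance $7,707.82
Month 4: opening $7,707.82; payment $4,654.85; balance $3,052.97
Month 5: opening $3,052.97; payment $3,052.97; balance $0.00

$3,052.97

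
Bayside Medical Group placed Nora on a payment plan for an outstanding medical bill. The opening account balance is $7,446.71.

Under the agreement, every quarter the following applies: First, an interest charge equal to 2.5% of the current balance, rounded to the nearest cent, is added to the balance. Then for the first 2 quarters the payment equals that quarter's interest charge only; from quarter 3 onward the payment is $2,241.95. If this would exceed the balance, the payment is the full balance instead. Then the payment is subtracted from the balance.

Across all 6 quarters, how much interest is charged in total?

Quarter 1: $7,446.71 +$186.17 interest = $7,632.88; pay $186.17 → $7,446.71
Quarter 2: $7,446.71 +$186.17 interest = $7,632.88; pay $186.17 → $7,446.71
Quarter 3: $7,446.71 +$186.17 interest = $7,632.88; pay $2,241.95 → $5,390.93
Quarter 4: $5,390.93 +$134.77 interest = $5,525.70; pay $2,241.95 → $3,283.75
Quarter 5: $3,283.75 +$82.09 interest = $3,365.84; pay $2,241.95 → $1,123.89
Quarter 6: $1,123.89 +$28.10 interest = $1,151.99; pay $1,151.99 → $0.00
Total interest: $186.17 + $186.17 + $186.17 + $134.77 + $82.09 + $28.10 = $803.47

$803.47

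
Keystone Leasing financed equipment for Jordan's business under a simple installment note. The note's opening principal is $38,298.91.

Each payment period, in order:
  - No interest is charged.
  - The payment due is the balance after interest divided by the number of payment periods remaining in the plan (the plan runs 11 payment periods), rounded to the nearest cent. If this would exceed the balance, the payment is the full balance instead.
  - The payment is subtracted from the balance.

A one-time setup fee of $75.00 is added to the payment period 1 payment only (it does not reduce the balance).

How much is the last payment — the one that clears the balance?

$3,481.71

Payment period 1: opening $38,298.91; payment $3,481.72 (+ $75.00 fee); balance $34,817.19
Payment period 2: opening $34,817.19; payment $3,481.72; balance $31,335.47
Payment period 3: opening $31,335.47; payment $3,481.72; balance $27,853.75
Payment period 4: opening $27,853.75; payment $3,481.72; balance $24,372.03
Payment period 5: opening $24,372.03; payment $3,481.72; balance $20,890.31
Payment period 6: opening $20,890.31; payment $3,481.72; balance $17,408.59
Payment period 7: opening $17,408.59; payment $3,481.72; balance $13,926.87
Payment period 8: opening $13,926.87; payment $3,481.72; balance $10,445.15
Payment period 9: opening $10,445.15; payment $3,481.72; balance $6,963.43
Payment period 10: opening $6,963.43; payment $3,481.72; balance $3,481.71
Payment period 11: opening $3,481.71; payment $3,481.71; balance $0.00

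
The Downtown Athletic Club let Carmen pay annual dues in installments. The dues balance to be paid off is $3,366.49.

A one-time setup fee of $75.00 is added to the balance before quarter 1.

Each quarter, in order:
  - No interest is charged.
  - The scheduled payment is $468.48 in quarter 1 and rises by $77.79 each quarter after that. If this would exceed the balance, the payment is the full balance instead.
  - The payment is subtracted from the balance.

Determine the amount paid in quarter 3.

$624.06

# | Opening | Payment | End bal
1 | $3,441.49 | $468.48 | $2,973.01
2 | $2,973.01 | $546.27 | $2,426.74
3 | $2,426.74 | $624.06 | $1,802.68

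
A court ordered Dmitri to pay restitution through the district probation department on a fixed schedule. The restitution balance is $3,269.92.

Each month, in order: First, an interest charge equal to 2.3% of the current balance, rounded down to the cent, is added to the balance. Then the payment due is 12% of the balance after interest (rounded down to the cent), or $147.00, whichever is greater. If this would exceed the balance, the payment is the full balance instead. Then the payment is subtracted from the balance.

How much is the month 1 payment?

$401.41

Month 1: $3,269.92 +$75.20 interest = $3,345.12; pay $401.41 → $2,943.71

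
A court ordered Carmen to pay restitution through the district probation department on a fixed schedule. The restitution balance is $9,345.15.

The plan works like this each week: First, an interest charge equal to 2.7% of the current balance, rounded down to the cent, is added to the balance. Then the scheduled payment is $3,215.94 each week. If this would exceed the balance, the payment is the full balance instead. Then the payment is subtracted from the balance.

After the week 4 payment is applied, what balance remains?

$0.00

# | Opening | Interest | Payment | End bal
1 | $9,345.15 | $252.31 | $3,215.94 | $6,381.52
2 | $6,381.52 | $172.30 | $3,215.94 | $3,337.88
3 | $3,337.88 | $90.12 | $3,215.94 | $212.06
4 | $212.06 | $5.72 | $217.78 | $0.00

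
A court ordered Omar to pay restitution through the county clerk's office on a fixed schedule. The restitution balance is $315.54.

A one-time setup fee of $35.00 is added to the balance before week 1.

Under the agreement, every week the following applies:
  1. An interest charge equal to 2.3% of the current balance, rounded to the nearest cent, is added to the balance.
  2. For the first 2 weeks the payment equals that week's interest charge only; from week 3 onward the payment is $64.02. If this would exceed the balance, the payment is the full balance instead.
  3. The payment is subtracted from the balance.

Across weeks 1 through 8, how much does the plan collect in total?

$395.12

Week 1: opening $350.54; interest $8.06 → $358.60; payment $8.06; balance $350.54
Week 2: opening $350.54; interest $8.06 → $358.60; payment $8.06; balance $350.54
Week 3: opening $350.54; interest $8.06 → $358.60; payment $64.02; balance $294.58
Week 4: opening $294.58; interest $6.78 → $301.36; payment $64.02; balance $237.34
Week 5: opening $237.34; interest $5.46 → $242.80; payment $64.02; balance $178.78
Week 6: opening $178.78; interest $4.11 → $182.89; payment $64.02; balance $118.87
Week 7: opening $118.87; interest $2.73 → $121.60; payment $64.02; balance $57.58
Week 8: opening $57.58; interest $1.32 → $58.90; payment $58.90; balance $0.00
Total paid: $395.12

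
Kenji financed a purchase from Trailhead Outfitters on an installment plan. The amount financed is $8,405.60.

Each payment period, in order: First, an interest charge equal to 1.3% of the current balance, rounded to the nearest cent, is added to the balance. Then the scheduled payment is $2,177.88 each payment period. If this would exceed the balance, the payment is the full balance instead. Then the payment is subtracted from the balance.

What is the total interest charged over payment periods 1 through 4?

$274.33

Payment period 1: opening $8,405.60; interest $109.27 → $8,514.87; payment $2,177.88; balance $6,336.99
Payment period 2: opening $6,336.99; interest $82.38 → $6,419.37; payment $2,177.88; balance $4,241.49
Payment period 3: opening $4,241.49; interest $55.14 → $4,296.63; payment $2,177.88; balance $2,118.75
Payment period 4: opening $2,118.75; interest $27.54 → $2,146.29; payment $2,146.29; balance $0.00
Total interest: $109.27 + $82.38 + $55.14 + $27.54 = $274.33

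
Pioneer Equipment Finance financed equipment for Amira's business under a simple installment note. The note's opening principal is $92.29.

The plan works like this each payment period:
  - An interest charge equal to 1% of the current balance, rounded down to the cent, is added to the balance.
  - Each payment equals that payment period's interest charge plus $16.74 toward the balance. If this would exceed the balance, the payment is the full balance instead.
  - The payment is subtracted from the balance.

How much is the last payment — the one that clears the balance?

$8.67

# | Opening | Interest | Payment | End bal
1 | $92.29 | $0.92 | $17.66 | $75.55
2 | $75.55 | $0.75 | $17.49 | $58.81
3 | $58.81 | $0.58 | $17.32 | $42.07
4 | $42.07 | $0.42 | $17.16 | $25.33
5 | $25.33 | $0.25 | $16.99 | $8.59
6 | $8.59 | $0.08 | $8.67 | $0.00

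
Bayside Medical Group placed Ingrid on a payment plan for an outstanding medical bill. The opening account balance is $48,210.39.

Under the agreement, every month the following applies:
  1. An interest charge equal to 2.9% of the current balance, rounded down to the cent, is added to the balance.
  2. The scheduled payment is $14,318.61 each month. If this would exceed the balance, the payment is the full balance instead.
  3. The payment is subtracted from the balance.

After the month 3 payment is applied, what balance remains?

Month 1: opening $48,210.39; interest $1,398.10 → $49,608.49; payment $14,318.61; balance $35,289.88
Month 2: opening $35,289.88; interest $1,023.40 → $36,313.28; payment $14,318.61; balance $21,994.67
Month 3: opening $21,994.67; interest $637.84 → $22,632.51; payment $14,318.61; balance $8,313.90

$8,313.90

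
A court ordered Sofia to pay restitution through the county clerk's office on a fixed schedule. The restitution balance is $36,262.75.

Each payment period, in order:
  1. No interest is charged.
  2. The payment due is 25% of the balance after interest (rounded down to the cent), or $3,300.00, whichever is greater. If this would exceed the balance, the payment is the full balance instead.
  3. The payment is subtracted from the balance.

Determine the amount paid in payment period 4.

# | Opening | Payment | End bal
1 | $36,262.75 | $9,065.68 | $27,197.07
2 | $27,197.07 | $6,799.26 | $20,397.81
3 | $20,397.81 | $5,099.45 | $15,298.36
4 | $15,298.36 | $3,824.59 | $11,473.77

$3,824.59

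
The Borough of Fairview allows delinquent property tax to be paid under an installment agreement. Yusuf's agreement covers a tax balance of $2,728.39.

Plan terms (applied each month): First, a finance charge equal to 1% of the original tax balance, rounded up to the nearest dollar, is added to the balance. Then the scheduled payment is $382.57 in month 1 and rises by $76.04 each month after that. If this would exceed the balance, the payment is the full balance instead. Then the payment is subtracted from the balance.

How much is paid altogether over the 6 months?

$2,896.39

Month 1: opening $2,728.39; interest $28.00 → $2,756.39; payment $382.57; balance $2,373.82
Month 2: opening $2,373.82; interest $28.00 → $2,401.82; payment $458.61; balance $1,943.21
Month 3: opening $1,943.21; interest $28.00 → $1,971.21; payment $534.65; balance $1,436.56
Month 4: opening $1,436.56; interest $28.00 → $1,464.56; payment $610.69; balance $853.87
Month 5: opening $853.87; interest $28.00 → $881.87; payment $686.73; balance $195.14
Month 6: opening $195.14; interest $28.00 → $223.14; payment $223.14; balance $0.00
Total paid: $2,896.39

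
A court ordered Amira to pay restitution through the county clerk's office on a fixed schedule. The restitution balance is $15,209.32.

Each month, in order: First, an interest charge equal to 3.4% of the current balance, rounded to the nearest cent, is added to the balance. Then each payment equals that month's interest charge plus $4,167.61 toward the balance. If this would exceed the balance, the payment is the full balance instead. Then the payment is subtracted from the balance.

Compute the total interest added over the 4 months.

$1,218.28

Month 1: $15,209.32 +$517.12 interest = $15,726.44; pay $4,684.73 → $11,041.71
Month 2: $11,041.71 +$375.42 interest = $11,417.13; pay $4,543.03 → $6,874.10
Month 3: $6,874.10 +$233.72 interest = $7,107.82; pay $4,401.33 → $2,706.49
Month 4: $2,706.49 +$92.02 interest = $2,798.51; pay $2,798.51 → $0.00
Total interest: $517.12 + $375.42 + $233.72 + $92.02 = $1,218.28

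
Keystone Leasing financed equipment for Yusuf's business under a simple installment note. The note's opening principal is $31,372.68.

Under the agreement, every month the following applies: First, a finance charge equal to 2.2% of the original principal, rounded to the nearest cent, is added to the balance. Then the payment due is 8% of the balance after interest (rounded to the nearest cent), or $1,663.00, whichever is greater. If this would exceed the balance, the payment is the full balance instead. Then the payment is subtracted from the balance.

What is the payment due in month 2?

$2,415.04

# | Opening | Interest | Payment | End bal
1 | $31,372.68 | $690.20 | $2,565.03 | $29,497.85
2 | $29,497.85 | $690.20 | $2,415.04 | $27,773.01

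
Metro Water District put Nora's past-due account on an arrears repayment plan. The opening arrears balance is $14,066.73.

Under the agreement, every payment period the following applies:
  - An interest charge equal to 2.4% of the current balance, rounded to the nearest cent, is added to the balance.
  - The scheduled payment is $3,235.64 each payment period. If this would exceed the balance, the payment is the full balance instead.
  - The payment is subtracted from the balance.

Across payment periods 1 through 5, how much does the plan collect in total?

# | Opening | Interest | Payment | End bal
1 | $14,066.73 | $337.60 | $3,235.64 | $11,168.69
2 | $11,168.69 | $268.05 | $3,235.64 | $8,201.10
3 | $8,201.10 | $196.83 | $3,235.64 | $5,162.29
4 | $5,162.29 | $123.89 | $3,235.64 | $2,050.54
5 | $2,050.54 | $49.21 | $2,099.75 | $0.00
Total paid: $15,042.31

$15,042.31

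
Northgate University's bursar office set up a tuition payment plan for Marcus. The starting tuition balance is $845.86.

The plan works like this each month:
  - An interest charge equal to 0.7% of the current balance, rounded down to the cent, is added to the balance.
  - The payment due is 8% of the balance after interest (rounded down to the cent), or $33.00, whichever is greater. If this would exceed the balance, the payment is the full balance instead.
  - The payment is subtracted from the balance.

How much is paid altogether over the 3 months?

# | Opening | Interest | Payment | End bal
1 | $845.86 | $5.92 | $68.14 | $783.64
2 | $783.64 | $5.48 | $63.12 | $726.00
3 | $726.00 | $5.08 | $58.48 | $672.60
Total paid: $189.74

$189.74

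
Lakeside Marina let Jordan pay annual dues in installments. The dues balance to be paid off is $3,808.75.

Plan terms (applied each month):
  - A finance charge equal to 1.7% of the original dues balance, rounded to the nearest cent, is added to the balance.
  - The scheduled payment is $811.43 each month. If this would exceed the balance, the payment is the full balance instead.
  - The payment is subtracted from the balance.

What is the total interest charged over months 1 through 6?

$388.50

Month 1: opening $3,808.75; interest $64.75 → $3,873.50; payment $811.43; balance $3,062.07
Month 2: opening $3,062.07; interest $64.75 → $3,126.82; payment $811.43; balance $2,315.39
Month 3: opening $2,315.39; interest $64.75 → $2,380.14; payment $811.43; balance $1,568.71
Month 4: opening $1,568.71; interest $64.75 → $1,633.46; payment $811.43; balance $822.03
Month 5: opening $822.03; interest $64.75 → $886.78; payment $811.43; balance $75.35
Month 6: opening $75.35; interest $64.75 → $140.10; payment $140.10; balance $0.00
Total interest: $64.75 + $64.75 + $64.75 + $64.75 + $64.75 + $64.75 = $388.50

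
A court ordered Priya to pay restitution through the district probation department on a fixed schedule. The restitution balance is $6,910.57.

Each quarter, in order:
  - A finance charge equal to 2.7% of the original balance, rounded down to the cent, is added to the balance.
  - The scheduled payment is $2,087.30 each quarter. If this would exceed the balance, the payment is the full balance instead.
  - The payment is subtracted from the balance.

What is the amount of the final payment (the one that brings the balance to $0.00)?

# | Opening | Interest | Payment | End bal
1 | $6,910.57 | $186.58 | $2,087.30 | $5,009.85
2 | $5,009.85 | $186.58 | $2,087.30 | $3,109.13
3 | $3,109.13 | $186.58 | $2,087.30 | $1,208.41
4 | $1,208.41 | $186.58 | $1,394.99 | $0.00

$1,394.99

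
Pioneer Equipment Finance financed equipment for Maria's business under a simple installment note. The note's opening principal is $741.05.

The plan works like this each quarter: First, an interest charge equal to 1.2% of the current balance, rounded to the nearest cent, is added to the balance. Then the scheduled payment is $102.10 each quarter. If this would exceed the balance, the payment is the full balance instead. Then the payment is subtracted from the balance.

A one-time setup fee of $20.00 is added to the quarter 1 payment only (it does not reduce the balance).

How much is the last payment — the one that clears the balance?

Quarter 1: opening $741.05; interest $8.89 → $749.94; payment $102.10 (+ $20.00 fee); balance $647.84
Quarter 2: opening $647.84; interest $7.77 → $655.61; payment $102.10; balance $553.51
Quarter 3: opening $553.51; interest $6.64 → $560.15; payment $102.10; balance $458.05
Quarter 4: opening $458.05; interest $5.50 → $463.55; payment $102.10; balance $361.45
Quarter 5: opening $361.45; interest $4.34 → $365.79; payment $102.10; balance $263.69
Quarter 6: opening $263.69; interest $3.16 → $266.85; payment $102.10; balance $164.75
Quarter 7: opening $164.75; interest $1.98 → $166.73; payment $102.10; balance $64.63
Quarter 8: opening $64.63; interest $0.78 → $65.41; payment $65.41; balance $0.00

$65.41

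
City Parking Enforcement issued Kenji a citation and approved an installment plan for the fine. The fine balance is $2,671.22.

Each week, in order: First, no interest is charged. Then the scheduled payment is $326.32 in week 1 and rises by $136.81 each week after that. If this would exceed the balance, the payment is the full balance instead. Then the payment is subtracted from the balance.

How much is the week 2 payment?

Week 1: opening $2,671.22; payment $326.32; balance $2,344.90
Week 2: opening $2,344.90; payment $463.13; balance $1,881.77

$463.13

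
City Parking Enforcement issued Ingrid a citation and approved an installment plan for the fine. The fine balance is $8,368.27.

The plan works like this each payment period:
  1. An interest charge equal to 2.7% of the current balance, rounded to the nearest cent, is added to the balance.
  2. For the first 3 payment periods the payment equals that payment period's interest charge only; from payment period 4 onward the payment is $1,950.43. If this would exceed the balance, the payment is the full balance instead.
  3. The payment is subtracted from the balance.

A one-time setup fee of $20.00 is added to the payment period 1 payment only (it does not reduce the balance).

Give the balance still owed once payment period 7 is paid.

Payment period 1: $8,368.27 +$225.94 interest = $8,594.21; pay $225.94 (+ $20.00 fee) → $8,368.27
Payment period 2: $8,368.27 +$225.94 interest = $8,594.21; pay $225.94 → $8,368.27
Payment period 3: $8,368.27 +$225.94 interest = $8,594.21; pay $225.94 → $8,368.27
Payment period 4: $8,368.27 +$225.94 interest = $8,594.21; pay $1,950.43 → $6,643.78
Payment period 5: $6,643.78 +$179.38 interest = $6,823.16; pay $1,950.43 → $4,872.73
Payment period 6: $4,872.73 +$131.56 interest = $5,004.29; pay $1,950.43 → $3,053.86
Payment period 7: $3,053.86 +$82.45 interest = $3,136.31; pay $1,950.43 → $1,185.88

$1,185.88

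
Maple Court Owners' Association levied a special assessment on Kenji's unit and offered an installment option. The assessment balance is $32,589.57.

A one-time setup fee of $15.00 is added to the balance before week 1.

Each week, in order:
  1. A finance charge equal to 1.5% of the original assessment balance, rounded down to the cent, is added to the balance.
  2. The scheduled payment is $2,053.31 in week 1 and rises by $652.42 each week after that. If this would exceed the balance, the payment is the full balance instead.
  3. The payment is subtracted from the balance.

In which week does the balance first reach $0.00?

Week 1: opening $32,604.57; interest $488.84 → $33,093.41; payment $2,053.31; balance $31,040.10
Week 2: opening $31,040.10; interest $488.84 → $31,528.94; payment $2,705.73; balance $28,823.21
Week 3: opening $28,823.21; interest $488.84 → $29,312.05; payment $3,358.15; balance $25,953.90
Week 4: opening $25,953.90; interest $488.84 → $26,442.74; payment $4,010.57; balance $22,432.17
Week 5: opening $22,432.17; interest $488.84 → $22,921.01; payment $4,662.99; balance $18,258.02
Week 6: opening $18,258.02; interest $488.84 → $18,746.86; payment $5,315.41; balance $13,431.45
Week 7: opening $13,431.45; interest $488.84 → $13,920.29; payment $5,967.83; balance $7,952.46
Week 8: opening $7,952.46; interest $488.84 → $8,441.30; payment $6,620.25; balance $1,821.05
Week 9: opening $1,821.05; interest $488.84 → $2,309.89; payment $2,309.89; balance $0.00
Balance reaches $0.00 in week 9.

9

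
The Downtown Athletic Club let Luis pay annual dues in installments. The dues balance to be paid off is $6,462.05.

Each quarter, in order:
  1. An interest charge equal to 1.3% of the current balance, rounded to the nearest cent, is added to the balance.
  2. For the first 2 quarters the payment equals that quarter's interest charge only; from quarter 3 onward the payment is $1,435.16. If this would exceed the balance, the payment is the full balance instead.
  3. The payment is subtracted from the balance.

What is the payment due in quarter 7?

Quarter 1: $6,462.05 +$84.01 interest = $6,546.06; pay $84.01 → $6,462.05
Quarter 2: $6,462.05 +$84.01 interest = $6,546.06; pay $84.01 → $6,462.05
Quarter 3: $6,462.05 +$84.01 interest = $6,546.06; pay $1,435.16 → $5,110.90
Quarter 4: $5,110.90 +$66.44 interest = $5,177.34; pay $1,435.16 → $3,742.18
Quarter 5: $3,742.18 +$48.65 interest = $3,790.83; pay $1,435.16 → $2,355.67
Quarter 6: $2,355.67 +$30.62 interest = $2,386.29; pay $1,435.16 → $951.13
Quarter 7: $951.13 +$12.36 interest = $963.49; pay $963.49 → $0.00

$963.49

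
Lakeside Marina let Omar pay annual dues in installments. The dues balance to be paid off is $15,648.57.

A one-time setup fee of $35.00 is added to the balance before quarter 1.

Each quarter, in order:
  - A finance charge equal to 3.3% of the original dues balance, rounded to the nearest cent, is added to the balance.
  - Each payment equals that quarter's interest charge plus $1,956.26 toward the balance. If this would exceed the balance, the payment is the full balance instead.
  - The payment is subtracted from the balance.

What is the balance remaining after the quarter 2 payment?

$11,771.05

Quarter 1: $15,683.57 +$516.40 interest = $16,199.97; pay $2,472.66 → $13,727.31
Quarter 2: $13,727.31 +$516.40 interest = $14,243.71; pay $2,472.66 → $11,771.05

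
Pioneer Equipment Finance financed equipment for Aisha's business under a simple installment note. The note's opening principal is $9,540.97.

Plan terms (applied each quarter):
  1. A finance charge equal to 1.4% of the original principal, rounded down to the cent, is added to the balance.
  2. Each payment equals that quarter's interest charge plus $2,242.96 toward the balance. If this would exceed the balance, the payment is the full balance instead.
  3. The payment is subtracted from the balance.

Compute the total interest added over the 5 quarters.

# | Opening | Interest | Payment | End bal
1 | $9,540.97 | $133.57 | $2,376.53 | $7,298.01
2 | $7,298.01 | $133.57 | $2,376.53 | $5,055.05
3 | $5,055.05 | $133.57 | $2,376.53 | $2,812.09
4 | $2,812.09 | $133.57 | $2,376.53 | $569.13
5 | $569.13 | $133.57 | $702.70 | $0.00
Total interest: $133.57 + $133.57 + $133.57 + $133.57 + $133.57 = $667.85

$667.85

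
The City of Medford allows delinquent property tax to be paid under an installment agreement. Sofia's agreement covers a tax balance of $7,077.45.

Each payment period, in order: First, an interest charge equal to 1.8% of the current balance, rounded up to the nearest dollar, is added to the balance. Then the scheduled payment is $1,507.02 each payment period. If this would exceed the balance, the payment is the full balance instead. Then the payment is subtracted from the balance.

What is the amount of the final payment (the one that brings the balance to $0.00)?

$1,436.37

Payment period 1: opening $7,077.45; interest $128.00 → $7,205.45; payment $1,507.02; balance $5,698.43
Payment period 2: opening $5,698.43; interest $103.00 → $5,801.43; payment $1,507.02; balance $4,294.41
Payment period 3: opening $4,294.41; interest $78.00 → $4,372.41; payment $1,507.02; balance $2,865.39
Payment period 4: opening $2,865.39; interest $52.00 → $2,917.39; payment $1,507.02; balance $1,410.37
Payment period 5: opening $1,410.37; interest $26.00 → $1,436.37; payment $1,436.37; balance $0.00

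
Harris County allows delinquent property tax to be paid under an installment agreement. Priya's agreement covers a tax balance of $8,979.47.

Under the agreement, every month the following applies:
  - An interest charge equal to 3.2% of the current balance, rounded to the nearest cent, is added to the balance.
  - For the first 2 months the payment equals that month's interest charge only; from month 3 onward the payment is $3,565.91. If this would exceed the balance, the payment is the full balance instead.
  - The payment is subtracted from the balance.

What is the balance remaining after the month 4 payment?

Month 1: opening $8,979.47; interest $287.34 → $9,266.81; payment $287.34; balance $8,979.47
Month 2: opening $8,979.47; interest $287.34 → $9,266.81; payment $287.34; balance $8,979.47
Month 3: opening $8,979.47; interest $287.34 → $9,266.81; payment $3,565.91; balance $5,700.90
Month 4: opening $5,700.90; interest $182.43 → $5,883.33; payment $3,565.91; balance $2,317.42

$2,317.42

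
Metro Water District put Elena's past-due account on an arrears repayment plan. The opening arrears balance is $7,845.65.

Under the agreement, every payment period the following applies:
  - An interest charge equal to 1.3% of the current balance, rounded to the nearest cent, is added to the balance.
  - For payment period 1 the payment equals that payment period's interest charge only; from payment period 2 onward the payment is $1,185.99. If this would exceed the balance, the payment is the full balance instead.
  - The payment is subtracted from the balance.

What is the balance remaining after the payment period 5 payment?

$3,424.38

Payment period 1: opening $7,845.65; interest $101.99 → $7,947.64; payment $101.99; balance $7,845.65
Payment period 2: opening $7,845.65; interest $101.99 → $7,947.64; payment $1,185.99; balance $6,761.65
Payment period 3: opening $6,761.65; interest $87.90 → $6,849.55; payment $1,185.99; balance $5,663.56
Payment period 4: opening $5,663.56; interest $73.63 → $5,737.19; payment $1,185.99; balance $4,551.20
Payment period 5: opening $4,551.20; interest $59.17 → $4,610.37; payment $1,185.99; balance $3,424.38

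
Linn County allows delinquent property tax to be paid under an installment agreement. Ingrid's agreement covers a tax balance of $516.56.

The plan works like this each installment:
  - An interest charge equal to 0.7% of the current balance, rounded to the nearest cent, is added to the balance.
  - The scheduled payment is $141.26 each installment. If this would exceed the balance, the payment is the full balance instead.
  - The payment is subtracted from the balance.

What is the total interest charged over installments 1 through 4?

$8.66

Installment 1: opening $516.56; interest $3.62 → $520.18; payment $141.26; balance $378.92
Installment 2: opening $378.92; interest $2.65 → $381.57; payment $141.26; balance $240.31
Installment 3: opening $240.31; interest $1.68 → $241.99; payment $141.26; balance $100.73
Installment 4: opening $100.73; interest $0.71 → $101.44; payment $101.44; balance $0.00
Total interest: $3.62 + $2.65 + $1.68 + $0.71 = $8.66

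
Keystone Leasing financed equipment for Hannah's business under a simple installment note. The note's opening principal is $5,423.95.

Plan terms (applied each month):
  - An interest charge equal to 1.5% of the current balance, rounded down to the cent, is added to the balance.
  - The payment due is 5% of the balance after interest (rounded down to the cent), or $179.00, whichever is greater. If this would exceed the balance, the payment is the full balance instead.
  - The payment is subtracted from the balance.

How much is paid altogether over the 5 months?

Month 1: opening $5,423.95; interest $81.35 → $5,505.30; payment $275.26; balance $5,230.04
Month 2: opening $5,230.04; interest $78.45 → $5,308.49; payment $265.42; balance $5,043.07
Month 3: opening $5,043.07; interest $75.64 → $5,118.71; payment $255.93; balance $4,862.78
Month 4: opening $4,862.78; interest $72.94 → $4,935.72; payment $246.78; balance $4,688.94
Month 5: opening $4,688.94; interest $70.33 → $4,759.27; payment $237.96; balance $4,521.31
Total paid: $1,281.35

$1,281.35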